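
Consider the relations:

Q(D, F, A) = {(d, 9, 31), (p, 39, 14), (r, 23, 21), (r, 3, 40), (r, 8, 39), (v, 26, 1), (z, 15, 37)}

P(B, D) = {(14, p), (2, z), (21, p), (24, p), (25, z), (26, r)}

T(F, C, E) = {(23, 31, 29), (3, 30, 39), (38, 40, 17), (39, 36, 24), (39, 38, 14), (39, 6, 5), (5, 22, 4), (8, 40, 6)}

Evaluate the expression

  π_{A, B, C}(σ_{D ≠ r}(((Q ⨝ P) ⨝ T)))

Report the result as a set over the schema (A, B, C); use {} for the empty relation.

Natural join on D: {(p, 39, 14, 14), (p, 39, 14, 21), (p, 39, 14, 24), (r, 23, 21, 26), (r, 3, 40, 26), (r, 8, 39, 26), (z, 15, 37, 2), (z, 15, 37, 25)}
Natural join on F: {(p, 39, 14, 14, 36, 24), (p, 39, 14, 14, 38, 14), (p, 39, 14, 14, 6, 5), (p, 39, 14, 21, 36, 24), (p, 39, 14, 21, 38, 14), (p, 39, 14, 21, 6, 5), (p, 39, 14, 24, 36, 24), (p, 39, 14, 24, 38, 14), (p, 39, 14, 24, 6, 5), (r, 23, 21, 26, 31, 29), (r, 3, 40, 26, 30, 39), (r, 8, 39, 26, 40, 6)}
Filtering on D ≠ r leaves {(p, 39, 14, 14, 36, 24), (p, 39, 14, 14, 38, 14), (p, 39, 14, 14, 6, 5), (p, 39, 14, 21, 36, 24), (p, 39, 14, 21, 38, 14), (p, 39, 14, 21, 6, 5), (p, 39, 14, 24, 36, 24), (p, 39, 14, 24, 38, 14), (p, 39, 14, 24, 6, 5)}.
π_{A, B, C} gives {(14, 14, 36), (14, 14, 38), (14, 14, 6), (14, 21, 36), (14, 21, 38), (14, 21, 6), (14, 24, 36), (14, 24, 38), (14, 24, 6)}.

{(14, 14, 36), (14, 14, 38), (14, 14, 6), (14, 21, 36), (14, 21, 38), (14, 21, 6), (14, 24, 36), (14, 24, 38), (14, 24, 6)}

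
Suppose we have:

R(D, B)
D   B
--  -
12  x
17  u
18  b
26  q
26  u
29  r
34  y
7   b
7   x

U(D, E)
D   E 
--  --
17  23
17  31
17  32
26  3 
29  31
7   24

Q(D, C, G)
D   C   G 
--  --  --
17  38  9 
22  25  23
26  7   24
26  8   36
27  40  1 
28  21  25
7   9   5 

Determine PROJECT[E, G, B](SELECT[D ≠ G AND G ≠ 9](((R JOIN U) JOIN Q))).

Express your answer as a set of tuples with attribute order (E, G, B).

Natural join on D: {(17, u, 23), (17, u, 31), (17, u, 32), (26, q, 3), (26, u, 3), (29, r, 31), (7, b, 24), (7, x, 24)}
Natural join on D: {(17, u, 23, 38, 9), (17, u, 31, 38, 9), (17, u, 32, 38, 9), (26, q, 3, 7, 24), (26, q, 3, 8, 36), (26, u, 3, 7, 24), (26, u, 3, 8, 36), (7, b, 24, 9, 5), (7, x, 24, 9, 5)}
Selection D ≠ G AND G ≠ 9: {(26, q, 3, 7, 24), (26, q, 3, 8, 36), (26, u, 3, 7, 24), (26, u, 3, 8, 36), (7, b, 24, 9, 5), (7, x, 24, 9, 5)}
π_{E, G, B} gives {(24, 5, b), (24, 5, x), (3, 24, q), (3, 24, u), (3, 36, q), (3, 36, u)}.

{(24, 5, b), (24, 5, x), (3, 24, q), (3, 24, u), (3, 36, q), (3, 36, u)}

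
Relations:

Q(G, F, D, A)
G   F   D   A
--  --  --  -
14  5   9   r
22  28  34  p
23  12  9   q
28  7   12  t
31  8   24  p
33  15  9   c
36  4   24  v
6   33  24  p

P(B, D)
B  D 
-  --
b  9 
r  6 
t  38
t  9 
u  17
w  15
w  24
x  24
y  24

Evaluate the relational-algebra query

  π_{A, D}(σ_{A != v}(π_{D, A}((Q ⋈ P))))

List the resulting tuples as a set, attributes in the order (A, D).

{(c, 9), (p, 24), (q, 9), (r, 9)}

Joining Q and P on D yields {(14, 5, 9, r, b), (14, 5, 9, r, t), (23, 12, 9, q, b), (23, 12, 9, q, t), (31, 8, 24, p, w), (31, 8, 24, p, x), (31, 8, 24, p, y), (33, 15, 9, c, b), (33, 15, 9, c, t), (36, 4, 24, v, w), (36, 4, 24, v, x), (36, 4, 24, v, y), (6, 33, 24, p, w), (6, 33, 24, p, x), (6, 33, 24, p, y)}.
π[D, A]: project onto (D, A) (10 duplicate(s) eliminated) → {(24, p), (24, v), (9, c), (9, q), (9, r)}
Filtering on A != v leaves {(24, p), (9, c), (9, q), (9, r)}.
π[A, D]: project onto (A, D) → {(c, 9), (p, 24), (q, 9), (r, 9)}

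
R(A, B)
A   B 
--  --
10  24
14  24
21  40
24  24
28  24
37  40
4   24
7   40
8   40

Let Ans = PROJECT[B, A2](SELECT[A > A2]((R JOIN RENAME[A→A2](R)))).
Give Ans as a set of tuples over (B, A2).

ρ[A→A2]: schema becomes (A2, B); tuples unchanged.
Natural join on B: {(10, 24, 10), (10, 24, 14), (10, 24, 24), (10, 24, 28), (10, 24, 4), (14, 24, 10), (14, 24, 14), (14, 24, 24), (14, 24, 28), (14, 24, 4), (21, 40, 21), (21, 40, 37), (21, 40, 7), (21, 40, 8), (24, 24, 10), (24, 24, 14), (24, 24, 24), (24, 24, 28), (24, 24, 4), (28, 24, 10), (28, 24, 14), (28, 24, 24), (28, 24, 28), (28, 24, 4), (37, 40, 21), (37, 40, 37), (37, 40, 7), (37, 40, 8), (4, 24, 10), (4, 24, 14), (4, 24, 24), (4, 24, 28), (4, 24, 4), (7, 40, 21), (7, 40, 37), (7, 40, 7), (7, 40, 8), (8, 40, 21), (8, 40, 37), (8, 40, 7), (8, 40, 8)}
Apply σ_{A > A2}; surviving tuples: {(10, 24, 4), (14, 24, 10), (14, 24, 4), (21, 40, 7), (21, 40, 8), (24, 24, 10), (24, 24, 14), (24, 24, 4), (28, 24, 10), (28, 24, 14), (28, 24, 24), (28, 24, 4), (37, 40, 21), (37, 40, 7), (37, 40, 8), (8, 40, 7)}
π_{B, A2} gives {(24, 10), (24, 14), (24, 24), (24, 4), (40, 21), (40, 7), (40, 8)} (9 duplicate(s) eliminated).

{(24, 10), (24, 14), (24, 24), (24, 4), (40, 21), (40, 7), (40, 8)}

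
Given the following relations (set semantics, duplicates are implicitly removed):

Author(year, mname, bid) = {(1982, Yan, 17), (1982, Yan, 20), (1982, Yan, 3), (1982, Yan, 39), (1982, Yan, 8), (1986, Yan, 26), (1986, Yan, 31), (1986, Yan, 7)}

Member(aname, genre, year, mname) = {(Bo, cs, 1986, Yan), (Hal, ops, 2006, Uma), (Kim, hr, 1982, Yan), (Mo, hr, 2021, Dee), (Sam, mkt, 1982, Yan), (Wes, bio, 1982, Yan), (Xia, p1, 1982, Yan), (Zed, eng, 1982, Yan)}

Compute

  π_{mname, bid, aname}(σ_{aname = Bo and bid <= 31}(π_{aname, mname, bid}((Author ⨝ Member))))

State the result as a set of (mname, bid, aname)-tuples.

Joining Author and Member on year, mname yields {(1982, Yan, 17, Kim, hr), (1982, Yan, 17, Sam, mkt), (1982, Yan, 17, Wes, bio), (1982, Yan, 17, Xia, p1), (1982, Yan, 17, Zed, eng), (1982, Yan, 20, Kim, hr), (1982, Yan, 20, Sam, mkt), (1982, Yan, 20, Wes, bio), (1982, Yan, 20, Xia, p1), (1982, Yan, 20, Zed, eng), (1982, Yan, 3, Kim, hr), (1982, Yan, 3, Sam, mkt), (1982, Yan, 3, Wes, bio), (1982, Yan, 3, Xia, p1), (1982, Yan, 3, Zed, eng), (1982, Yan, 39, Kim, hr), (1982, Yan, 39, Sam, mkt), (1982, Yan, 39, Wes, bio), (1982, Yan, 39, Xia, p1), (1982, Yan, 39, Zed, eng), (1982, Yan, 8, Kim, hr), (1982, Yan, 8, Sam, mkt), (1982, Yan, 8, Wes, bio), (1982, Yan, 8, Xia, p1), (1982, Yan, 8, Zed, eng), (1986, Yan, 26, Bo, cs), (1986, Yan, 31, Bo, cs), (1986, Yan, 7, Bo, cs)}.
Keep only column(s) aname, mname, bid: {(Bo, Yan, 26), (Bo, Yan, 31), (Bo, Yan, 7), (Kim, Yan, 17), (Kim, Yan, 20), (Kim, Yan, 3), (Kim, Yan, 39), (Kim, Yan, 8), (Sam, Yan, 17), (Sam, Yan, 20), (Sam, Yan, 3), (Sam, Yan, 39), (Sam, Yan, 8), (Wes, Yan, 17), (Wes, Yan, 20), (Wes, Yan, 3), (Wes, Yan, 39), (Wes, Yan, 8), (Xia, Yan, 17), (Xia, Yan, 20), (Xia, Yan, 3), (Xia, Yan, 39), (Xia, Yan, 8), (Zed, Yan, 17), (Zed, Yan, 20), (Zed, Yan, 3), (Zed, Yan, 39), (Zed, Yan, 8)}
Filtering on aname = Bo and bid <= 31 leaves {(Bo, Yan, 26), (Bo, Yan, 31), (Bo, Yan, 7)}.
Keep only column(s) mname, bid, aname: {(Yan, 26, Bo), (Yan, 31, Bo), (Yan, 7, Bo)}

{(Yan, 26, Bo), (Yan, 31, Bo), (Yan, 7, Bo)}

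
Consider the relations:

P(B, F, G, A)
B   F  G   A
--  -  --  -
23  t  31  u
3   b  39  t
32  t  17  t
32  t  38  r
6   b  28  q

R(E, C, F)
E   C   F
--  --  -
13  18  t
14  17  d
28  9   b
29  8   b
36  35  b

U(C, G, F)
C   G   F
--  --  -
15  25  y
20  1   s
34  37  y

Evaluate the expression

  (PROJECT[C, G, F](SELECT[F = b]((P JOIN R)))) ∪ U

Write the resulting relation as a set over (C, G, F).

Natural join on F: {(23, t, 31, u, 13, 18), (3, b, 39, t, 28, 9), (3, b, 39, t, 29, 8), (3, b, 39, t, 36, 35), (32, t, 17, t, 13, 18), (32, t, 38, r, 13, 18), (6, b, 28, q, 28, 9), (6, b, 28, q, 29, 8), (6, b, 28, q, 36, 35)}
Apply σ_{F = b}; surviving tuples: {(3, b, 39, t, 28, 9), (3, b, 39, t, 29, 8), (3, b, 39, t, 36, 35), (6, b, 28, q, 28, 9), (6, b, 28, q, 29, 8), (6, b, 28, q, 36, 35)}
π_{C, G, F} gives {(35, 28, b), (35, 39, b), (8, 28, b), (8, 39, b), (9, 28, b), (9, 39, b)}.
Union: {(35, 28, b), (35, 39, b), (8, 28, b), (8, 39, b), (9, 28, b), (9, 39, b)} with {(15, 25, y), (20, 1, s), (34, 37, y)} → {(15, 25, y), (20, 1, s), (34, 37, y), (35, 28, b), (35, 39, b), (8, 28, b), (8, 39, b), (9, 28, b), (9, 39, b)}

{(15, 25, y), (20, 1, s), (34, 37, y), (35, 28, b), (35, 39, b), (8, 28, b), (8, 39, b), (9, 28, b), (9, 39, b)}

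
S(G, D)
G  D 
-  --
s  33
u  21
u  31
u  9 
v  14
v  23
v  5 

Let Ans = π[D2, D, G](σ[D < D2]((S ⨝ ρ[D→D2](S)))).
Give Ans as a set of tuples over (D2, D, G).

{(14, 5, v), (21, 9, u), (23, 14, v), (23, 5, v), (31, 21, u), (31, 9, u)}

ρ[D→D2]: schema becomes (G, D2); tuples unchanged.
S ⋈ ρ[D→D2](S) (natural join on G): {(s, 33, 33), (u, 21, 21), (u, 21, 31), (u, 21, 9), (u, 31, 21), (u, 31, 31), (u, 31, 9), (u, 9, 21), (u, 9, 31), (u, 9, 9), (v, 14, 14), (v, 14, 23), (v, 14, 5), (v, 23, 14), (v, 23, 23), (v, 23, 5), (v, 5, 14), (v, 5, 23), (v, 5, 5)}
Apply σ_{D < D2}; surviving tuples: {(u, 21, 31), (u, 9, 21), (u, 9, 31), (v, 14, 23), (v, 5, 14), (v, 5, 23)}
Projecting to D2, D, G: {(14, 5, v), (21, 9, u), (23, 14, v), (23, 5, v), (31, 21, u), (31, 9, u)}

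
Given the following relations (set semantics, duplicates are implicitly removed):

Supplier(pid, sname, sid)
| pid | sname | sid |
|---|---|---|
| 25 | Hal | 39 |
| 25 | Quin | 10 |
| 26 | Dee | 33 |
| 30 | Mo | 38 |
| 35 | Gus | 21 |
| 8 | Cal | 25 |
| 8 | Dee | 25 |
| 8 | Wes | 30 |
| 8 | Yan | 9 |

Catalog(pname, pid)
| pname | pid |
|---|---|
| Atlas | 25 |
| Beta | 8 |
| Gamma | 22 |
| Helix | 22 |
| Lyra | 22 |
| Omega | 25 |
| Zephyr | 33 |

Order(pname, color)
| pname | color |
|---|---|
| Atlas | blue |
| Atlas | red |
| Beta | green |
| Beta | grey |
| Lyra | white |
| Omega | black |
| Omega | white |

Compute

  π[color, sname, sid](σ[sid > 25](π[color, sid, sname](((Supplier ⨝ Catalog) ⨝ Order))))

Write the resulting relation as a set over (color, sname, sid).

Supplier ⋈ Catalog (natural join on pid): {(25, Hal, 39, Atlas), (25, Hal, 39, Omega), (25, Quin, 10, Atlas), (25, Quin, 10, Omega), (8, Cal, 25, Beta), (8, Dee, 25, Beta), (8, Wes, 30, Beta), (8, Yan, 9, Beta)}
(Supplier ⨝ Catalog) ⋈ Order (natural join on pname): {(25, Hal, 39, Atlas, blue), (25, Hal, 39, Atlas, red), (25, Hal, 39, Omega, black), (25, Hal, 39, Omega, white), (25, Quin, 10, Atlas, blue), (25, Quin, 10, Atlas, red), (25, Quin, 10, Omega, black), (25, Quin, 10, Omega, white), (8, Cal, 25, Beta, green), (8, Cal, 25, Beta, grey), (8, Dee, 25, Beta, green), (8, Dee, 25, Beta, grey), (8, Wes, 30, Beta, green), (8, Wes, 30, Beta, grey), (8, Yan, 9, Beta, green), (8, Yan, 9, Beta, grey)}
π[color, sid, sname]: project onto (color, sid, sname) → {(black, 10, Quin), (black, 39, Hal), (blue, 10, Quin), (blue, 39, Hal), (green, 25, Cal), (green, 25, Dee), (green, 30, Wes), (green, 9, Yan), (grey, 25, Cal), (grey, 25, Dee), (grey, 30, Wes), (grey, 9, Yan), (red, 10, Quin), (red, 39, Hal), (white, 10, Quin), (white, 39, Hal)}
Selection sid > 25: {(black, 39, Hal), (blue, 39, Hal), (green, 30, Wes), (grey, 30, Wes), (red, 39, Hal), (white, 39, Hal)}
π[color, sname, sid]: project onto (color, sname, sid) → {(black, Hal, 39), (blue, Hal, 39), (green, Wes, 30), (grey, Wes, 30), (red, Hal, 39), (white, Hal, 39)}

{(black, Hal, 39), (blue, Hal, 39), (green, Wes, 30), (grey, Wes, 30), (red, Hal, 39), (white, Hal, 39)}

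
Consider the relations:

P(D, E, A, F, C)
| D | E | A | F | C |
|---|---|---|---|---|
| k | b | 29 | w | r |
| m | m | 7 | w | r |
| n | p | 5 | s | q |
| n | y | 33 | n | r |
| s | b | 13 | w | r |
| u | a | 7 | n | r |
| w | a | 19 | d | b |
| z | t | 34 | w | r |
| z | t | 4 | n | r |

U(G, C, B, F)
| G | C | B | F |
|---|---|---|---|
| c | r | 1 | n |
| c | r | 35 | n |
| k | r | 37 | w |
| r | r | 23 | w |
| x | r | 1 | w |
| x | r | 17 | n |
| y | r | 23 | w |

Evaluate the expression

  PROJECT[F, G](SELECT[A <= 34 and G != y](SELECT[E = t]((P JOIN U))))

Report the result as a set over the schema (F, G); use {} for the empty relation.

Joining P and U on F, C yields {(k, b, 29, w, r, k, 37), (k, b, 29, w, r, r, 23), (k, b, 29, w, r, x, 1), (k, b, 29, w, r, y, 23), (m, m, 7, w, r, k, 37), (m, m, 7, w, r, r, 23), (m, m, 7, w, r, x, 1), (m, m, 7, w, r, y, 23), (n, y, 33, n, r, c, 1), (n, y, 33, n, r, c, 35), (n, y, 33, n, r, x, 17), (s, b, 13, w, r, k, 37), (s, b, 13, w, r, r, 23), (s, b, 13, w, r, x, 1), (s, b, 13, w, r, y, 23), (u, a, 7, n, r, c, 1), (u, a, 7, n, r, c, 35), (u, a, 7, n, r, x, 17), (z, t, 34, w, r, k, 37), (z, t, 34, w, r, r, 23), (z, t, 34, w, r, x, 1), (z, t, 34, w, r, y, 23), (z, t, 4, n, r, c, 1), (z, t, 4, n, r, c, 35), (z, t, 4, n, r, x, 17)}.
Selection E = t: {(z, t, 34, w, r, k, 37), (z, t, 34, w, r, r, 23), (z, t, 34, w, r, x, 1), (z, t, 34, w, r, y, 23), (z, t, 4, n, r, c, 1), (z, t, 4, n, r, c, 35), (z, t, 4, n, r, x, 17)}
Selection A <= 34 and G != y: {(z, t, 34, w, r, k, 37), (z, t, 34, w, r, r, 23), (z, t, 34, w, r, x, 1), (z, t, 4, n, r, c, 1), (z, t, 4, n, r, c, 35), (z, t, 4, n, r, x, 17)}
π[F, G]: project onto (F, G) (1 duplicate(s) eliminated) → {(n, c), (n, x), (w, k), (w, r), (w, x)}

{(n, c), (n, x), (w, k), (w, r), (w, x)}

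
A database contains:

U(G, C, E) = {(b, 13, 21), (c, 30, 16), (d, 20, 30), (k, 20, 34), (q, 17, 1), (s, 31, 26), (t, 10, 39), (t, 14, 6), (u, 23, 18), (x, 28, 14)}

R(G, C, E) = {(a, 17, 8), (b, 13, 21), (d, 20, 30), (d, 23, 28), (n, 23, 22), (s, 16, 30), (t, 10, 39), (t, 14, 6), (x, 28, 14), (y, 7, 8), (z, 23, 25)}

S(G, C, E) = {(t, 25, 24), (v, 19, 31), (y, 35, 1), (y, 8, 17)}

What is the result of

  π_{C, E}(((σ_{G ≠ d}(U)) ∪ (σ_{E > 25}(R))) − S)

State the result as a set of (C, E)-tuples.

{(10, 39), (13, 21), (14, 6), (16, 30), (17, 1), (20, 30), (20, 34), (23, 18), (23, 28), (28, 14), (30, 16), (31, 26)}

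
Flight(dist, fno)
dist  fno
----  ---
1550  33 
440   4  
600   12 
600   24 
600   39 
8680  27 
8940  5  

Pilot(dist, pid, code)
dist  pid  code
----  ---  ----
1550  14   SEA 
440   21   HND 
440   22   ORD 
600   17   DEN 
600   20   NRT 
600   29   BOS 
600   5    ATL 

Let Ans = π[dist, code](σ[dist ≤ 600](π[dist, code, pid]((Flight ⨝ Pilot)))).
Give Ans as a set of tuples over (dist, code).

{(440, HND), (440, ORD), (600, ATL), (600, BOS), (600, DEN), (600, NRT)}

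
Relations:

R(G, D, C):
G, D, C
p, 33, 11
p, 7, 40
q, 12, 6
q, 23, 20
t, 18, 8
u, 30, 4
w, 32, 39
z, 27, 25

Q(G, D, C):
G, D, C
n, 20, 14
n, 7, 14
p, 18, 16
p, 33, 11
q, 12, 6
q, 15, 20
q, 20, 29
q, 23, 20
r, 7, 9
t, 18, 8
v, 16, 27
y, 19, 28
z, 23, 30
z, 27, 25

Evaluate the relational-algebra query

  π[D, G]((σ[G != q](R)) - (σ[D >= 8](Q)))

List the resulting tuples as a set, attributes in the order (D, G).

Apply σ_{G != q}; surviving tuples: {(p, 33, 11), (p, 7, 40), (t, 18, 8), (u, 30, 4), (w, 32, 39), (z, 27, 25)}
Apply σ_{D >= 8}; surviving tuples: {(n, 20, 14), (p, 18, 16), (p, 33, 11), (q, 12, 6), (q, 15, 20), (q, 20, 29), (q, 23, 20), (t, 18, 8), (v, 16, 27), (y, 19, 28), (z, 23, 30), (z, 27, 25)}
Taking the difference: {(p, 7, 40), (u, 30, 4), (w, 32, 39)}
π_{D, G} gives {(30, u), (32, w), (7, p)}.

{(30, u), (32, w), (7, p)}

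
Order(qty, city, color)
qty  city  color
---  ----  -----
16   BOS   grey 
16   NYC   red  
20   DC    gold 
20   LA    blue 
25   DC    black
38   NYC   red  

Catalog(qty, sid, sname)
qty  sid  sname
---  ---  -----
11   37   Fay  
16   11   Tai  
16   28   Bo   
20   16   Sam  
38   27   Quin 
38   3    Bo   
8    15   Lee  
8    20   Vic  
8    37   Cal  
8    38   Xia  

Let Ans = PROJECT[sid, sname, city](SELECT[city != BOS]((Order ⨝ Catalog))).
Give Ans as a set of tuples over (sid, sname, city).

Natural join on qty: {(16, BOS, grey, 11, Tai), (16, BOS, grey, 28, Bo), (16, NYC, red, 11, Tai), (16, NYC, red, 28, Bo), (20, DC, gold, 16, Sam), (20, LA, blue, 16, Sam), (38, NYC, red, 27, Quin), (38, NYC, red, 3, Bo)}
σ[city != BOS]: keep tuples satisfying city != BOS → {(16, NYC, red, 11, Tai), (16, NYC, red, 28, Bo), (20, DC, gold, 16, Sam), (20, LA, blue, 16, Sam), (38, NYC, red, 27, Quin), (38, NYC, red, 3, Bo)}
π_{sid, sname, city} gives {(11, Tai, NYC), (16, Sam, DC), (16, Sam, LA), (27, Quin, NYC), (28, Bo, NYC), (3, Bo, NYC)}.

{(11, Tai, NYC), (16, Sam, DC), (16, Sam, LA), (27, Quin, NYC), (28, Bo, NYC), (3, Bo, NYC)}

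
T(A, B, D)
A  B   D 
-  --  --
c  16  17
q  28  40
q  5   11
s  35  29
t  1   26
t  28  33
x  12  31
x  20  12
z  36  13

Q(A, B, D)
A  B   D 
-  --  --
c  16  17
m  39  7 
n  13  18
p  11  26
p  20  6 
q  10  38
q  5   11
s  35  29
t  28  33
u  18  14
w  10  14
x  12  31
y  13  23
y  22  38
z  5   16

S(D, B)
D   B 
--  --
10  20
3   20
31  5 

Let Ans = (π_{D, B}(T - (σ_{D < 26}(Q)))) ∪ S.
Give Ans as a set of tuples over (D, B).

Selection D < 26: {(c, 16, 17), (m, 39, 7), (n, 13, 18), (p, 20, 6), (q, 5, 11), (u, 18, 14), (w, 10, 14), (y, 13, 23), (z, 5, 16)}
Taking the difference: {(q, 28, 40), (s, 35, 29), (t, 1, 26), (t, 28, 33), (x, 12, 31), (x, 20, 12), (z, 36, 13)}
π[D, B]: project onto (D, B) → {(12, 20), (13, 36), (26, 1), (29, 35), (31, 12), (33, 28), (40, 28)}
Taking the union: {(10, 20), (12, 20), (13, 36), (26, 1), (29, 35), (3, 20), (31, 12), (31, 5), (33, 28), (40, 28)}

{(10, 20), (12, 20), (13, 36), (26, 1), (29, 35), (3, 20), (31, 12), (31, 5), (33, 28), (40, 28)}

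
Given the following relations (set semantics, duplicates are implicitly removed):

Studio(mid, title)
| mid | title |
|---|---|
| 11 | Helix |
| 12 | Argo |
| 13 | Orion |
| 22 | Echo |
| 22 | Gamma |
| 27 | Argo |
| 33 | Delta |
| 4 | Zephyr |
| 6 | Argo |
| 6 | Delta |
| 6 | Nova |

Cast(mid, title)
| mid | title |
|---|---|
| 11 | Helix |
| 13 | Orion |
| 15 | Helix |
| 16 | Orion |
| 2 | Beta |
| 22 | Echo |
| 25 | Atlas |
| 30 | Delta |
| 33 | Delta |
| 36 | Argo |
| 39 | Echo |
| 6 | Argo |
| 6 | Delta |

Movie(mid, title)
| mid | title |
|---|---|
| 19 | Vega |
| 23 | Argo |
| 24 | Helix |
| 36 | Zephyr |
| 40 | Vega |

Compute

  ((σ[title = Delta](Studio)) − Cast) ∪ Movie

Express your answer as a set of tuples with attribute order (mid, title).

{(19, Vega), (23, Argo), (24, Helix), (36, Zephyr), (40, Vega)}

Apply σ_{title = Delta}; surviving tuples: {(33, Delta), (6, Delta)}
Difference: {(33, Delta), (6, Delta)} with {(11, Helix), (13, Orion), (15, Helix), (16, Orion), (2, Beta), (22, Echo), (25, Atlas), (30, Delta), (33, Delta), (36, Argo), (39, Echo), (6, Argo), (6, Delta)} → {}
Union: {} with {(19, Vega), (23, Argo), (24, Helix), (36, Zephyr), (40, Vega)} → {(19, Vega), (23, Argo), (24, Helix), (36, Zephyr), (40, Vega)}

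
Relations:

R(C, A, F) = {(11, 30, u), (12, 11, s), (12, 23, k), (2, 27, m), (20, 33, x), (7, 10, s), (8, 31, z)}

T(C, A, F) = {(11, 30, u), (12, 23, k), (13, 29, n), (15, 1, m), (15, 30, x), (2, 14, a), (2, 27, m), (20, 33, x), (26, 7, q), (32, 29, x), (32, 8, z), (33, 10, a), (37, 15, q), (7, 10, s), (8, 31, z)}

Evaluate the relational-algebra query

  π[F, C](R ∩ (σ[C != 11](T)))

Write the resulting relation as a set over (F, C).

{(k, 12), (m, 2), (s, 7), (x, 20), (z, 8)}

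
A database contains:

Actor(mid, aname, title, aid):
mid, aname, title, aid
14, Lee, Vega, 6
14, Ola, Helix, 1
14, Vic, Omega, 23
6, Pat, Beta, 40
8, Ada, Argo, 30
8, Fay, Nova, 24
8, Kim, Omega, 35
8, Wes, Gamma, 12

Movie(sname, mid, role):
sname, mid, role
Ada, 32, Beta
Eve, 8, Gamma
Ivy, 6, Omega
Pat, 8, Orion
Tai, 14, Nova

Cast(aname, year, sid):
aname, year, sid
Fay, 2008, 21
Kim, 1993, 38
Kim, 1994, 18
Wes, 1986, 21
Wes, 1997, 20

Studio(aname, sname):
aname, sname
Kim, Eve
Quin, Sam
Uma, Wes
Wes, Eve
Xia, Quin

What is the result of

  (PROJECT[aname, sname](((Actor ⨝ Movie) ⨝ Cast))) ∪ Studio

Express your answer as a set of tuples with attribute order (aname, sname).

{(Fay, Eve), (Fay, Pat), (Kim, Eve), (Kim, Pat), (Quin, Sam), (Uma, Wes), (Wes, Eve), (Wes, Pat), (Xia, Quin)}

Natural join on mid: {(14, Lee, Vega, 6, Tai, Nova), (14, Ola, Helix, 1, Tai, Nova), (14, Vic, Omega, 23, Tai, Nova), (6, Pat, Beta, 40, Ivy, Omega), (8, Ada, Argo, 30, Eve, Gamma), (8, Ada, Argo, 30, Pat, Orion), (8, Fay, Nova, 24, Eve, Gamma), (8, Fay, Nova, 24, Pat, Orion), (8, Kim, Omega, 35, Eve, Gamma), (8, Kim, Omega, 35, Pat, Orion), (8, Wes, Gamma, 12, Eve, Gamma), (8, Wes, Gamma, 12, Pat, Orion)}
Natural join on aname: {(8, Fay, Nova, 24, Eve, Gamma, 2008, 21), (8, Fay, Nova, 24, Pat, Orion, 2008, 21), (8, Kim, Omega, 35, Eve, Gamma, 1993, 38), (8, Kim, Omega, 35, Eve, Gamma, 1994, 18), (8, Kim, Omega, 35, Pat, Orion, 1993, 38), (8, Kim, Omega, 35, Pat, Orion, 1994, 18), (8, Wes, Gamma, 12, Eve, Gamma, 1986, 21), (8, Wes, Gamma, 12, Eve, Gamma, 1997, 20), (8, Wes, Gamma, 12, Pat, Orion, 1986, 21), (8, Wes, Gamma, 12, Pat, Orion, 1997, 20)}
π_{aname, sname} gives {(Fay, Eve), (Fay, Pat), (Kim, Eve), (Kim, Pat), (Wes, Eve), (Wes, Pat)} (4 duplicate(s) eliminated).
Set union of the two operands is {(Fay, Eve), (Fay, Pat), (Kim, Eve), (Kim, Pat), (Quin, Sam), (Uma, Wes), (Wes, Eve), (Wes, Pat), (Xia, Quin)}.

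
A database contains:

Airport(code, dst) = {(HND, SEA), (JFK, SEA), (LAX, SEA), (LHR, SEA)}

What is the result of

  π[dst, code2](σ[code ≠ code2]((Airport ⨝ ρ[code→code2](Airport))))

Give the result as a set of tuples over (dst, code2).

ρ[code→code2]: schema becomes (code2, dst); tuples unchanged.
Airport ⋈ ρ[code→code2](Airport) (natural join on dst): {(HND, SEA, HND), (HND, SEA, JFK), (HND, SEA, LAX), (HND, SEA, LHR), (JFK, SEA, HND), (JFK, SEA, JFK), (JFK, SEA, LAX), (JFK, SEA, LHR), (LAX, SEA, HND), (LAX, SEA, JFK), (LAX, SEA, LAX), (LAX, SEA, LHR), (LHR, SEA, HND), (LHR, SEA, JFK), (LHR, SEA, LAX), (LHR, SEA, LHR)}
Filtering on code ≠ code2 leaves {(HND, SEA, JFK), (HND, SEA, LAX), (HND, SEA, LHR), (JFK, SEA, HND), (JFK, SEA, LAX), (JFK, SEA, LHR), (LAX, SEA, HND), (LAX, SEA, JFK), (LAX, SEA, LHR), (LHR, SEA, HND), (LHR, SEA, JFK), (LHR, SEA, LAX)}.
π[dst, code2]: project onto (dst, code2) (8 duplicate(s) eliminated) → {(SEA, HND), (SEA, JFK), (SEA, LAX), (SEA, LHR)}

{(SEA, HND), (SEA, JFK), (SEA, LAX), (SEA, LHR)}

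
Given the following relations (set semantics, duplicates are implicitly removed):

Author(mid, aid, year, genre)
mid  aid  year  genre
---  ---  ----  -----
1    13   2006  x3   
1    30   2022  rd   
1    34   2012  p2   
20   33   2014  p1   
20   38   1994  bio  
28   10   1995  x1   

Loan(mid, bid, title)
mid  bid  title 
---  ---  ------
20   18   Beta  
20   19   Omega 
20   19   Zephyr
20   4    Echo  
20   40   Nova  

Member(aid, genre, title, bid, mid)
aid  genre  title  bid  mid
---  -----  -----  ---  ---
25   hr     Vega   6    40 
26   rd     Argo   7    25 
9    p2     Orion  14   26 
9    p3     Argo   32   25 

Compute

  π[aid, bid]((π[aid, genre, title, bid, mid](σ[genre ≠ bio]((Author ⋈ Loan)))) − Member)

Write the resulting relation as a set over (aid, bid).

{(33, 18), (33, 19), (33, 4), (33, 40)}

Joining Author and Loan on mid yields {(20, 33, 2014, p1, 18, Beta), (20, 33, 2014, p1, 19, Omega), (20, 33, 2014, p1, 19, Zephyr), (20, 33, 2014, p1, 4, Echo), (20, 33, 2014, p1, 40, Nova), (20, 38, 1994, bio, 18, Beta), (20, 38, 1994, bio, 19, Omega), (20, 38, 1994, bio, 19, Zephyr), (20, 38, 1994, bio, 4, Echo), (20, 38, 1994, bio, 40, Nova)}.
Filtering on genre ≠ bio leaves {(20, 33, 2014, p1, 18, Beta), (20, 33, 2014, p1, 19, Omega), (20, 33, 2014, p1, 19, Zephyr), (20, 33, 2014, p1, 4, Echo), (20, 33, 2014, p1, 40, Nova)}.
Keep only column(s) aid, genre, title, bid, mid: {(33, p1, Beta, 18, 20), (33, p1, Echo, 4, 20), (33, p1, Nova, 40, 20), (33, p1, Omega, 19, 20), (33, p1, Zephyr, 19, 20)}
Set difference of the two operands is {(33, p1, Beta, 18, 20), (33, p1, Echo, 4, 20), (33, p1, Nova, 40, 20), (33, p1, Omega, 19, 20), (33, p1, Zephyr, 19, 20)}.
Keep only column(s) aid, bid (1 duplicate(s) eliminated): {(33, 18), (33, 19), (33, 4), (33, 40)}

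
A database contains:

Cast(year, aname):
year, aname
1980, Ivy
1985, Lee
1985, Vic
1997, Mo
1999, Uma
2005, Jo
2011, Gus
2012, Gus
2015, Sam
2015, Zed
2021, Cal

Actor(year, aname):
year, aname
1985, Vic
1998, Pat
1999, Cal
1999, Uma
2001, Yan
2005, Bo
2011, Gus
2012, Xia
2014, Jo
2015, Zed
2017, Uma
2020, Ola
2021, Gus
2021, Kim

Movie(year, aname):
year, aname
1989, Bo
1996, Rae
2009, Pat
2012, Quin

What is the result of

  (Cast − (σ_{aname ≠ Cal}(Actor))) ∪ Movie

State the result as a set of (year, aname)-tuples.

{(1980, Ivy), (1985, Lee), (1989, Bo), (1996, Rae), (1997, Mo), (2005, Jo), (2009, Pat), (2012, Gus), (2012, Quin), (2015, Sam), (2021, Cal)}

Filtering on aname ≠ Cal leaves {(1985, Vic), (1998, Pat), (1999, Uma), (2001, Yan), (2005, Bo), (2011, Gus), (2012, Xia), (2014, Jo), (2015, Zed), (2017, Uma), (2020, Ola), (2021, Gus), (2021, Kim)}.
Difference: {(1980, Ivy), (1985, Lee), (1985, Vic), (1997, Mo), (1999, Uma), (2005, Jo), (2011, Gus), (2012, Gus), (2015, Sam), (2015, Zed), (2021, Cal)} with {(1985, Vic), (1998, Pat), (1999, Uma), (2001, Yan), (2005, Bo), (2011, Gus), (2012, Xia), (2014, Jo), (2015, Zed), (2017, Uma), (2020, Ola), (2021, Gus), (2021, Kim)} → {(1980, Ivy), (1985, Lee), (1997, Mo), (2005, Jo), (2012, Gus), (2015, Sam), (2021, Cal)}
Union: {(1980, Ivy), (1985, Lee), (1997, Mo), (2005, Jo), (2012, Gus), (2015, Sam), (2021, Cal)} with {(1989, Bo), (1996, Rae), (2009, Pat), (2012, Quin)} → {(1980, Ivy), (1985, Lee), (1989, Bo), (1996, Rae), (1997, Mo), (2005, Jo), (2009, Pat), (2012, Gus), (2012, Quin), (2015, Sam), (2021, Cal)}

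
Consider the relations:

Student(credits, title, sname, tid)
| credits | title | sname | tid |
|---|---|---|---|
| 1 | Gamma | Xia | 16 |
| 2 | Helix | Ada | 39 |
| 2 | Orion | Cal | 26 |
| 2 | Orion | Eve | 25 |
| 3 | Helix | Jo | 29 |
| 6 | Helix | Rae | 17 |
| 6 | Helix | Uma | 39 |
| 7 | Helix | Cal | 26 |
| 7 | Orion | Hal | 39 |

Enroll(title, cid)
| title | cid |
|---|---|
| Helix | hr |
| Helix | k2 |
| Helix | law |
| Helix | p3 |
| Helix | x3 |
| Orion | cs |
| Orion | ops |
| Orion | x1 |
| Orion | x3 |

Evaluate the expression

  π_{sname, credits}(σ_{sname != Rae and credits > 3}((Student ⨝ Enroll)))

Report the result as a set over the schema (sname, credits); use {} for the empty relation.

{(Cal, 7), (Hal, 7), (Uma, 6)}

Student ⋈ Enroll (natural join on title): {(2, Helix, Ada, 39, hr), (2, Helix, Ada, 39, k2), (2, Helix, Ada, 39, law), (2, Helix, Ada, 39, p3), (2, Helix, Ada, 39, x3), (2, Orion, Cal, 26, cs), (2, Orion, Cal, 26, ops), (2, Orion, Cal, 26, x1), (2, Orion, Cal, 26, x3), (2, Orion, Eve, 25, cs), (2, Orion, Eve, 25, ops), (2, Orion, Eve, 25, x1), (2, Orion, Eve, 25, x3), (3, Helix, Jo, 29, hr), (3, Helix, Jo, 29, k2), (3, Helix, Jo, 29, law), (3, Helix, Jo, 29, p3), (3, Helix, Jo, 29, x3), (6, Helix, Rae, 17, hr), (6, Helix, Rae, 17, k2), (6, Helix, Rae, 17, law), (6, Helix, Rae, 17, p3), (6, Helix, Rae, 17, x3), (6, Helix, Uma, 39, hr), (6, Helix, Uma, 39, k2), (6, Helix, Uma, 39, law), (6, Helix, Uma, 39, p3), (6, Helix, Uma, 39, x3), (7, Helix, Cal, 26, hr), (7, Helix, Cal, 26, k2), (7, Helix, Cal, 26, law), (7, Helix, Cal, 26, p3), (7, Helix, Cal, 26, x3), (7, Orion, Hal, 39, cs), (7, Orion, Hal, 39, ops), (7, Orion, Hal, 39, x1), (7, Orion, Hal, 39, x3)}
σ[sname != Rae and credits > 3]: keep tuples satisfying sname != Rae and credits > 3 → {(6, Helix, Uma, 39, hr), (6, Helix, Uma, 39, k2), (6, Helix, Uma, 39, law), (6, Helix, Uma, 39, p3), (6, Helix, Uma, 39, x3), (7, Helix, Cal, 26, hr), (7, Helix, Cal, 26, k2), (7, Helix, Cal, 26, law), (7, Helix, Cal, 26, p3), (7, Helix, Cal, 26, x3), (7, Orion, Hal, 39, cs), (7, Orion, Hal, 39, ops), (7, Orion, Hal, 39, x1), (7, Orion, Hal, 39, x3)}
Projecting to sname, credits (11 duplicate(s) eliminated): {(Cal, 7), (Hal, 7), (Uma, 6)}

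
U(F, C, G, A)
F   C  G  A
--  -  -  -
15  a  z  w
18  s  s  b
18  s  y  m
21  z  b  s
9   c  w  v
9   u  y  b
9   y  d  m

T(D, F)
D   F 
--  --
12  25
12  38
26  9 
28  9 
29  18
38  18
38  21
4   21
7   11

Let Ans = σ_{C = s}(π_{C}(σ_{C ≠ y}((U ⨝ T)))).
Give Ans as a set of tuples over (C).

{s}

Joining U and T on F yields {(18, s, s, b, 29), (18, s, s, b, 38), (18, s, y, m, 29), (18, s, y, m, 38), (21, z, b, s, 38), (21, z, b, s, 4), (9, c, w, v, 26), (9, c, w, v, 28), (9, u, y, b, 26), (9, u, y, b, 28), (9, y, d, m, 26), (9, y, d, m, 28)}.
σ[C ≠ y]: keep tuples satisfying C ≠ y → {(18, s, s, b, 29), (18, s, s, b, 38), (18, s, y, m, 29), (18, s, y, m, 38), (21, z, b, s, 38), (21, z, b, s, 4), (9, c, w, v, 26), (9, c, w, v, 28), (9, u, y, b, 26), (9, u, y, b, 28)}
π_{C} gives {c, s, u, z} (6 duplicate(s) eliminated).
σ[C = s]: keep tuples satisfying C = s → {s}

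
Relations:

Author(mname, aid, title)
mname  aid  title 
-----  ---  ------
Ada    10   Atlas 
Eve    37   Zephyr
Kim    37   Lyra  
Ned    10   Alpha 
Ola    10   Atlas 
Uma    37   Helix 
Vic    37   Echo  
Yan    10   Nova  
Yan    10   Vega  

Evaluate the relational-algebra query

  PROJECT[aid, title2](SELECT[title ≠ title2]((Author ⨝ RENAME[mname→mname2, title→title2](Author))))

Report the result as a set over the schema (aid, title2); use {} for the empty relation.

ρ[mname→mname2, title→title2]: schema becomes (mname2, aid, title2); tuples unchanged.
Joining Author and RENAME[mname→mname2, title→title2](Author) on aid yields {(Ada, 10, Atlas, Ada, Atlas), (Ada, 10, Atlas, Ned, Alpha), (Ada, 10, Atlas, Ola, Atlas), (Ada, 10, Atlas, Yan, Nova), (Ada, 10, Atlas, Yan, Vega), (Eve, 37, Zephyr, Eve, Zephyr), (Eve, 37, Zephyr, Kim, Lyra), (Eve, 37, Zephyr, Uma, Helix), (Eve, 37, Zephyr, Vic, Echo), (Kim, 37, Lyra, Eve, Zephyr), (Kim, 37, Lyra, Kim, Lyra), (Kim, 37, Lyra, Uma, Helix), (Kim, 37, Lyra, Vic, Echo), (Ned, 10, Alpha, Ada, Atlas), (Ned, 10, Alpha, Ned, Alpha), (Ned, 10, Alpha, Ola, Atlas), (Ned, 10, Alpha, Yan, Nova), (Ned, 10, Alpha, Yan, Vega), (Ola, 10, Atlas, Ada, Atlas), (Ola, 10, Atlas, Ned, Alpha), (Ola, 10, Atlas, Ola, Atlas), (Ola, 10, Atlas, Yan, Nova), (Ola, 10, Atlas, Yan, Vega), (Uma, 37, Helix, Eve, Zephyr), (Uma, 37, Helix, Kim, Lyra), (Uma, 37, Helix, Uma, Helix), (Uma, 37, Helix, Vic, Echo), (Vic, 37, Echo, Eve, Zephyr), (Vic, 37, Echo, Kim, Lyra), (Vic, 37, Echo, Uma, Helix), (Vic, 37, Echo, Vic, Echo), (Yan, 10, Nova, Ada, Atlas), (Yan, 10, Nova, Ned, Alpha), (Yan, 10, Nova, Ola, Atlas), (Yan, 10, Nova, Yan, Nova), (Yan, 10, Nova, Yan, Vega), (Yan, 10, Vega, Ada, Atlas), (Yan, 10, Vega, Ned, Alpha), (Yan, 10, Vega, Ola, Atlas), (Yan, 10, Vega, Yan, Nova), (Yan, 10, Vega, Yan, Vega)}.
Filtering on title ≠ title2 leaves {(Ada, 10, Atlas, Ned, Alpha), (Ada, 10, Atlas, Yan, Nova), (Ada, 10, Atlas, Yan, Vega), (Eve, 37, Zephyr, Kim, Lyra), (Eve, 37, Zephyr, Uma, Helix), (Eve, 37, Zephyr, Vic, Echo), (Kim, 37, Lyra, Eve, Zephyr), (Kim, 37, Lyra, Uma, Helix), (Kim, 37, Lyra, Vic, Echo), (Ned, 10, Alpha, Ada, Atlas), (Ned, 10, Alpha, Ola, Atlas), (Ned, 10, Alpha, Yan, Nova), (Ned, 10, Alpha, Yan, Vega), (Ola, 10, Atlas, Ned, Alpha), (Ola, 10, Atlas, Yan, Nova), (Ola, 10, Atlas, Yan, Vega), (Uma, 37, Helix, Eve, Zephyr), (Uma, 37, Helix, Kim, Lyra), (Uma, 37, Helix, Vic, Echo), (Vic, 37, Echo, Eve, Zephyr), (Vic, 37, Echo, Kim, Lyra), (Vic, 37, Echo, Uma, Helix), (Yan, 10, Nova, Ada, Atlas), (Yan, 10, Nova, Ned, Alpha), (Yan, 10, Nova, Ola, Atlas), (Yan, 10, Nova, Yan, Vega), (Yan, 10, Vega, Ada, Atlas), (Yan, 10, Vega, Ned, Alpha), (Yan, 10, Vega, Ola, Atlas), (Yan, 10, Vega, Yan, Nova)}.
Projecting to aid, title2 (22 duplicate(s) eliminated): {(10, Alpha), (10, Atlas), (10, Nova), (10, Vega), (37, Echo), (37, Helix), (37, Lyra), (37, Zephyr)}

{(10, Alpha), (10, Atlas), (10, Nova), (10, Vega), (37, Echo), (37, Helix), (37, Lyra), (37, Zephyr)}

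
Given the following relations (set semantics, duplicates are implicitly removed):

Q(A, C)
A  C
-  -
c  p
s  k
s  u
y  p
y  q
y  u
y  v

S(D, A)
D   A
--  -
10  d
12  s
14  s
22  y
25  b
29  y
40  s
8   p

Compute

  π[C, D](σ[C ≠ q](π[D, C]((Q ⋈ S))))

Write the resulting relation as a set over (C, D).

{(k, 12), (k, 14), (k, 40), (p, 22), (p, 29), (u, 12), (u, 14), (u, 22), (u, 29), (u, 40), (v, 22), (v, 29)}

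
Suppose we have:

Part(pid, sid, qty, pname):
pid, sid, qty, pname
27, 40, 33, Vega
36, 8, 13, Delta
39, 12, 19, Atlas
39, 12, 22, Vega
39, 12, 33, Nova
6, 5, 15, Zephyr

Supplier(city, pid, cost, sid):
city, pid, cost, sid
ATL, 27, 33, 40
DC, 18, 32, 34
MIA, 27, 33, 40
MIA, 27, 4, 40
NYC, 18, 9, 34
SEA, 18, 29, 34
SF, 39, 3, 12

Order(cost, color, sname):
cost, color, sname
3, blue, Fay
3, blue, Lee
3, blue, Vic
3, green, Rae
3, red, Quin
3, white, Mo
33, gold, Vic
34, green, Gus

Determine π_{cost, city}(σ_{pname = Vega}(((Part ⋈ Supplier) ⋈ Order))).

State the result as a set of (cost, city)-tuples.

Joining Part and Supplier on pid, sid yields {(27, 40, 33, Vega, ATL, 33), (27, 40, 33, Vega, MIA, 33), (27, 40, 33, Vega, MIA, 4), (39, 12, 19, Atlas, SF, 3), (39, 12, 22, Vega, SF, 3), (39, 12, 33, Nova, SF, 3)}.
Joining (Part ⋈ Supplier) and Order on cost yields {(27, 40, 33, Vega, ATL, 33, gold, Vic), (27, 40, 33, Vega, MIA, 33, gold, Vic), (39, 12, 19, Atlas, SF, 3, blue, Fay), (39, 12, 19, Atlas, SF, 3, blue, Lee), (39, 12, 19, Atlas, SF, 3, blue, Vic), (39, 12, 19, Atlas, SF, 3, green, Rae), (39, 12, 19, Atlas, SF, 3, red, Quin), (39, 12, 19, Atlas, SF, 3, white, Mo), (39, 12, 22, Vega, SF, 3, blue, Fay), (39, 12, 22, Vega, SF, 3, blue, Lee), (39, 12, 22, Vega, SF, 3, blue, Vic), (39, 12, 22, Vega, SF, 3, green, Rae), (39, 12, 22, Vega, SF, 3, red, Quin), (39, 12, 22, Vega, SF, 3, white, Mo), (39, 12, 33, Nova, SF, 3, blue, Fay), (39, 12, 33, Nova, SF, 3, blue, Lee), (39, 12, 33, Nova, SF, 3, blue, Vic), (39, 12, 33, Nova, SF, 3, green, Rae), (39, 12, 33, Nova, SF, 3, red, Quin), (39, 12, 33, Nova, SF, 3, white, Mo)}.
Filtering on pname = Vega leaves {(27, 40, 33, Vega, ATL, 33, gold, Vic), (27, 40, 33, Vega, MIA, 33, gold, Vic), (39, 12, 22, Vega, SF, 3, blue, Fay), (39, 12, 22, Vega, SF, 3, blue, Lee), (39, 12, 22, Vega, SF, 3, blue, Vic), (39, 12, 22, Vega, SF, 3, green, Rae), (39, 12, 22, Vega, SF, 3, red, Quin), (39, 12, 22, Vega, SF, 3, white, Mo)}.
π_{cost, city} gives {(3, SF), (33, ATL), (33, MIA)} (5 duplicate(s) eliminated).

{(3, SF), (33, ATL), (33, MIA)}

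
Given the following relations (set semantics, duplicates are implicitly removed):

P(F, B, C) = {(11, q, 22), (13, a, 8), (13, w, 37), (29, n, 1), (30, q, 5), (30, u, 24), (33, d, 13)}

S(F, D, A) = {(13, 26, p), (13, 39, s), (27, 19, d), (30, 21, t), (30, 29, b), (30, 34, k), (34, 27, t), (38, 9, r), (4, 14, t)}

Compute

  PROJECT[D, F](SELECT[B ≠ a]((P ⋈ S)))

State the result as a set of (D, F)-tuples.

{(21, 30), (26, 13), (29, 30), (34, 30), (39, 13)}

Natural join on F: {(13, a, 8, 26, p), (13, a, 8, 39, s), (13, w, 37, 26, p), (13, w, 37, 39, s), (30, q, 5, 21, t), (30, q, 5, 29, b), (30, q, 5, 34, k), (30, u, 24, 21, t), (30, u, 24, 29, b), (30, u, 24, 34, k)}
σ[B ≠ a]: keep tuples satisfying B ≠ a → {(13, w, 37, 26, p), (13, w, 37, 39, s), (30, q, 5, 21, t), (30, q, 5, 29, b), (30, q, 5, 34, k), (30, u, 24, 21, t), (30, u, 24, 29, b), (30, u, 24, 34, k)}
Keep only column(s) D, F (3 duplicate(s) eliminated): {(21, 30), (26, 13), (29, 30), (34, 30), (39, 13)}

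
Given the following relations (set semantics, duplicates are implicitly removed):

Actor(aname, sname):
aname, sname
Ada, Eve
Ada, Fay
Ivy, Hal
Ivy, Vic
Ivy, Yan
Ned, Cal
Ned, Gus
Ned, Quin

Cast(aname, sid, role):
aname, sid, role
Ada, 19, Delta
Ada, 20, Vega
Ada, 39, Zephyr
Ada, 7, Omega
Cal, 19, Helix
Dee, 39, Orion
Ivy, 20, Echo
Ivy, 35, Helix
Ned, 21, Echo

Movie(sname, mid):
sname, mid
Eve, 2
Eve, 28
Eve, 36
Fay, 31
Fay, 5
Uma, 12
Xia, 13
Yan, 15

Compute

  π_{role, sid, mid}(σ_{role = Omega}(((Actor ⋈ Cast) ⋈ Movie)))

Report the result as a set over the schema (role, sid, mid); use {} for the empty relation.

Natural join on aname: {(Ada, Eve, 19, Delta), (Ada, Eve, 20, Vega), (Ada, Eve, 39, Zephyr), (Ada, Eve, 7, Omega), (Ada, Fay, 19, Delta), (Ada, Fay, 20, Vega), (Ada, Fay, 39, Zephyr), (Ada, Fay, 7, Omega), (Ivy, Hal, 20, Echo), (Ivy, Hal, 35, Helix), (Ivy, Vic, 20, Echo), (Ivy, Vic, 35, Helix), (Ivy, Yan, 20, Echo), (Ivy, Yan, 35, Helix), (Ned, Cal, 21, Echo), (Ned, Gus, 21, Echo), (Ned, Quin, 21, Echo)}
Natural join on sname: {(Ada, Eve, 19, Delta, 2), (Ada, Eve, 19, Delta, 28), (Ada, Eve, 19, Delta, 36), (Ada, Eve, 20, Vega, 2), (Ada, Eve, 20, Vega, 28), (Ada, Eve, 20, Vega, 36), (Ada, Eve, 39, Zephyr, 2), (Ada, Eve, 39, Zephyr, 28), (Ada, Eve, 39, Zephyr, 36), (Ada, Eve, 7, Omega, 2), (Ada, Eve, 7, Omega, 28), (Ada, Eve, 7, Omega, 36), (Ada, Fay, 19, Delta, 31), (Ada, Fay, 19, Delta, 5), (Ada, Fay, 20, Vega, 31), (Ada, Fay, 20, Vega, 5), (Ada, Fay, 39, Zephyr, 31), (Ada, Fay, 39, Zephyr, 5), (Ada, Fay, 7, Omega, 31), (Ada, Fay, 7, Omega, 5), (Ivy, Yan, 20, Echo, 15), (Ivy, Yan, 35, Helix, 15)}
Apply σ_{role = Omega}; surviving tuples: {(Ada, Eve, 7, Omega, 2), (Ada, Eve, 7, Omega, 28), (Ada, Eve, 7, Omega, 36), (Ada, Fay, 7, Omega, 31), (Ada, Fay, 7, Omega, 5)}
Projecting to role, sid, mid: {(Omega, 7, 2), (Omega, 7, 28), (Omega, 7, 31), (Omega, 7, 36), (Omega, 7, 5)}

{(Omega, 7, 2), (Omega, 7, 28), (Omega, 7, 31), (Omega, 7, 36), (Omega, 7, 5)}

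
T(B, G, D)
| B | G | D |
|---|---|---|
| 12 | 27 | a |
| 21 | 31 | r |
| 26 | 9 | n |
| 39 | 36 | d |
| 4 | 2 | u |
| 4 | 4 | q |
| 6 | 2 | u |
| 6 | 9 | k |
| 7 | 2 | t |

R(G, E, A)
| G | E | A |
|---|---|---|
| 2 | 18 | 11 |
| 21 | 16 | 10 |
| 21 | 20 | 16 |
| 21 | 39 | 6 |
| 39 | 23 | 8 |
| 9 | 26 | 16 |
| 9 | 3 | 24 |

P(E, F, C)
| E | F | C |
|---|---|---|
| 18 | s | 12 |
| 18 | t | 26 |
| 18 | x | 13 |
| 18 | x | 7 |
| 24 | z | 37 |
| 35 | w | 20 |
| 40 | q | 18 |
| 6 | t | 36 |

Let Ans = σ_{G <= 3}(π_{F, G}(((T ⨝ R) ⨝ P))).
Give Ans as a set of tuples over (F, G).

Joining T and R on G yields {(26, 9, n, 26, 16), (26, 9, n, 3, 24), (4, 2, u, 18, 11), (6, 2, u, 18, 11), (6, 9, k, 26, 16), (6, 9, k, 3, 24), (7, 2, t, 18, 11)}.
Joining (T ⨝ R) and P on E yields {(4, 2, u, 18, 11, s, 12), (4, 2, u, 18, 11, t, 26), (4, 2, u, 18, 11, x, 13), (4, 2, u, 18, 11, x, 7), (6, 2, u, 18, 11, s, 12), (6, 2, u, 18, 11, t, 26), (6, 2, u, 18, 11, x, 13), (6, 2, u, 18, 11, x, 7), (7, 2, t, 18, 11, s, 12), (7, 2, t, 18, 11, t, 26), (7, 2, t, 18, 11, x, 13), (7, 2, t, 18, 11, x, 7)}.
Projecting to F, G (9 duplicate(s) eliminated): {(s, 2), (t, 2), (x, 2)}
Apply σ_{G <= 3}; surviving tuples: {(s, 2), (t, 2), (x, 2)}

{(s, 2), (t, 2), (x, 2)}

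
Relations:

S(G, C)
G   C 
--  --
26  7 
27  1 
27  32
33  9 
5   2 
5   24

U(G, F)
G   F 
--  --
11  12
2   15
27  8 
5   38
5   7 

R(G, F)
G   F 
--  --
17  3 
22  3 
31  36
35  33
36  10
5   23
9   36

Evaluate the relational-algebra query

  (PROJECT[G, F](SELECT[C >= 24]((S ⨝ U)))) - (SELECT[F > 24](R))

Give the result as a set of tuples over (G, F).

S ⋈ U (natural join on G): {(27, 1, 8), (27, 32, 8), (5, 2, 38), (5, 2, 7), (5, 24, 38), (5, 24, 7)}
Selection C >= 24: {(27, 32, 8), (5, 24, 38), (5, 24, 7)}
Keep only column(s) G, F: {(27, 8), (5, 38), (5, 7)}
Selection F > 24: {(31, 36), (35, 33), (9, 36)}
Set difference of the two operands is {(27, 8), (5, 38), (5, 7)}.

{(27, 8), (5, 38), (5, 7)}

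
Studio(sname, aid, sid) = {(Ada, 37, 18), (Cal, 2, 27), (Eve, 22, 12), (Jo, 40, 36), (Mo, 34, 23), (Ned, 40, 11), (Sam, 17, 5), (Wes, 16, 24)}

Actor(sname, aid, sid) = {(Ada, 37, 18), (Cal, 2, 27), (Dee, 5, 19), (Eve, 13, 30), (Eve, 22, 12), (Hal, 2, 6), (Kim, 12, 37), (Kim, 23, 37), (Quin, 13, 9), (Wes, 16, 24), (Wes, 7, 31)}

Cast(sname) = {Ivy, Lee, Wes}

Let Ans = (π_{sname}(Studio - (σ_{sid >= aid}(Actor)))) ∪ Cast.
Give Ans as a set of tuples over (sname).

Selection sid >= aid: {(Cal, 2, 27), (Dee, 5, 19), (Eve, 13, 30), (Hal, 2, 6), (Kim, 12, 37), (Kim, 23, 37), (Wes, 16, 24), (Wes, 7, 31)}
Difference: {(Ada, 37, 18), (Cal, 2, 27), (Eve, 22, 12), (Jo, 40, 36), (Mo, 34, 23), (Ned, 40, 11), (Sam, 17, 5), (Wes, 16, 24)} with {(Cal, 2, 27), (Dee, 5, 19), (Eve, 13, 30), (Hal, 2, 6), (Kim, 12, 37), (Kim, 23, 37), (Wes, 16, 24), (Wes, 7, 31)} → {(Ada, 37, 18), (Eve, 22, 12), (Jo, 40, 36), (Mo, 34, 23), (Ned, 40, 11), (Sam, 17, 5)}
Projecting to sname: {Ada, Eve, Jo, Mo, Ned, Sam}
Union: {Ada, Eve, Jo, Mo, Ned, Sam} with {Ivy, Lee, Wes} → {Ada, Eve, Ivy, Jo, Lee, Mo, Ned, Sam, Wes}

{Ada, Eve, Ivy, Jo, Lee, Mo, Ned, Sam, Wes}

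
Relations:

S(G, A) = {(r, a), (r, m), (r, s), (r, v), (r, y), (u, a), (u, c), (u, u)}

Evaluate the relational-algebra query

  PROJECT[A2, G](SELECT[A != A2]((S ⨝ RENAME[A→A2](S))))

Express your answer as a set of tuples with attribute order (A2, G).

{(a, r), (a, u), (c, u), (m, r), (s, r), (u, u), (v, r), (y, r)}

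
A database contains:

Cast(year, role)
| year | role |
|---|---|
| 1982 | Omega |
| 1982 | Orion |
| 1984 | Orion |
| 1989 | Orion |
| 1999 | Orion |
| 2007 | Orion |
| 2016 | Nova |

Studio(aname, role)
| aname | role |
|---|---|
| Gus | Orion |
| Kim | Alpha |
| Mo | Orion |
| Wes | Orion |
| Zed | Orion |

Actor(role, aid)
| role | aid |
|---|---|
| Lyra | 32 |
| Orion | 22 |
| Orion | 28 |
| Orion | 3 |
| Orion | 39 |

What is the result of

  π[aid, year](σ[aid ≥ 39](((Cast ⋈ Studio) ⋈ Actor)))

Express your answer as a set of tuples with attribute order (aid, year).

{(39, 1982), (39, 1984), (39, 1989), (39, 1999), (39, 2007)}

Natural join on role: {(1982, Orion, Gus), (1982, Orion, Mo), (1982, Orion, Wes), (1982, Orion, Zed), (1984, Orion, Gus), (1984, Orion, Mo), (1984, Orion, Wes), (1984, Orion, Zed), (1989, Orion, Gus), (1989, Orion, Mo), (1989, Orion, Wes), (1989, Orion, Zed), (1999, Orion, Gus), (1999, Orion, Mo), (1999, Orion, Wes), (1999, Orion, Zed), (2007, Orion, Gus), (2007, Orion, Mo), (2007, Orion, Wes), (2007, Orion, Zed)}
Natural join on role: {(1982, Orion, Gus, 22), (1982, Orion, Gus, 28), (1982, Orion, Gus, 3), (1982, Orion, Gus, 39), (1982, Orion, Mo, 22), (1982, Orion, Mo, 28), (1982, Orion, Mo, 3), (1982, Orion, Mo, 39), (1982, Orion, Wes, 22), (1982, Orion, Wes, 28), (1982, Orion, Wes, 3), (1982, Orion, Wes, 39), (1982, Orion, Zed, 22), (1982, Orion, Zed, 28), (1982, Orion, Zed, 3), (1982, Orion, Zed, 39), (1984, Orion, Gus, 22), (1984, Orion, Gus, 28), (1984, Orion, Gus, 3), (1984, Orion, Gus, 39), (1984, Orion, Mo, 22), (1984, Orion, Mo, 28), (1984, Orion, Mo, 3), (1984, Orion, Mo, 39), (1984, Orion, Wes, 22), (1984, Orion, Wes, 28), (1984, Orion, Wes, 3), (1984, Orion, Wes, 39), (1984, Orion, Zed, 22), (1984, Orion, Zed, 28), (1984, Orion, Zed, 3), (1984, Orion, Zed, 39), (1989, Orion, Gus, 22), (1989, Orion, Gus, 28), (1989, Orion, Gus, 3), (1989, Orion, Gus, 39), (1989, Orion, Mo, 22), (1989, Orion, Mo, 28), (1989, Orion, Mo, 3), (1989, Orion, Mo, 39), (1989, Orion, Wes, 22), (1989, Orion, Wes, 28), (1989, Orion, Wes, 3), (1989, Orion, Wes, 39), (1989, Orion, Zed, 22), (1989, Orion, Zed, 28), (1989, Orion, Zed, 3), (1989, Orion, Zed, 39), (1999, Orion, Gus, 22), (1999, Orion, Gus, 28), (1999, Orion, Gus, 3), (1999, Orion, Gus, 39), (1999, Orion, Mo, 22), (1999, Orion, Mo, 28), (1999, Orion, Mo, 3), (1999, Orion, Mo, 39), (1999, Orion, Wes, 22), (1999, Orion, Wes, 28), (1999, Orion, Wes, 3), (1999, Orion, Wes, 39), (1999, Orion, Zed, 22), (1999, Orion, Zed, 28), (1999, Orion, Zed, 3), (1999, Orion, Zed, 39), (2007, Orion, Gus, 22), (2007, Orion, Gus, 28), (2007, Orion, Gus, 3), (2007, Orion, Gus, 39), (2007, Orion, Mo, 22), (2007, Orion, Mo, 28), (2007, Orion, Mo, 3), (2007, Orion, Mo, 39), (2007, Orion, Wes, 22), (2007, Orion, Wes, 28), (2007, Orion, Wes, 3), (2007, Orion, Wes, 39), (2007, Orion, Zed, 22), (2007, Orion, Zed, 28), (2007, Orion, Zed, 3), (2007, Orion, Zed, 39)}
Selection aid ≥ 39: {(1982, Orion, Gus, 39), (1982, Orion, Mo, 39), (1982, Orion, Wes, 39), (1982, Orion, Zed, 39), (1984, Orion, Gus, 39), (1984, Orion, Mo, 39), (1984, Orion, Wes, 39), (1984, Orion, Zed, 39), (1989, Orion, Gus, 39), (1989, Orion, Mo, 39), (1989, Orion, Wes, 39), (1989, Orion, Zed, 39), (1999, Orion, Gus, 39), (1999, Orion, Mo, 39), (1999, Orion, Wes, 39), (1999, Orion, Zed, 39), (2007, Orion, Gus, 39), (2007, Orion, Mo, 39), (2007, Orion, Wes, 39), (2007, Orion, Zed, 39)}
Keep only column(s) aid, year (15 duplicate(s) eliminated): {(39, 1982), (39, 1984), (39, 1989), (39, 1999), (39, 2007)}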